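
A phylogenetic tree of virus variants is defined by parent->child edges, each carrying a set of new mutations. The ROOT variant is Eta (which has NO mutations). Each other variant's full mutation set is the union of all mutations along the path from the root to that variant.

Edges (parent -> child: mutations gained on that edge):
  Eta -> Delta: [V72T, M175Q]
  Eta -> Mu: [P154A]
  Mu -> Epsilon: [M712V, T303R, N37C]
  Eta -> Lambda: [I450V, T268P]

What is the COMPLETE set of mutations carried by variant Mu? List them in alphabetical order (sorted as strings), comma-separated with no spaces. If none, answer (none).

Answer: P154A

Derivation:
At Eta: gained [] -> total []
At Mu: gained ['P154A'] -> total ['P154A']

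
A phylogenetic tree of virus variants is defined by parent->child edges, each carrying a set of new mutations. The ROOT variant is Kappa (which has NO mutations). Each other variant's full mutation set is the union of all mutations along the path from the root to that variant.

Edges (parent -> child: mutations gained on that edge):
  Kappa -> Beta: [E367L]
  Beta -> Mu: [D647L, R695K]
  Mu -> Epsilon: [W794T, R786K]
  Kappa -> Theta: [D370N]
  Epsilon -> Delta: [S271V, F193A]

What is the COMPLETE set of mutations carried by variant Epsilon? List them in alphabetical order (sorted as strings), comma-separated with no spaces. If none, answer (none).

At Kappa: gained [] -> total []
At Beta: gained ['E367L'] -> total ['E367L']
At Mu: gained ['D647L', 'R695K'] -> total ['D647L', 'E367L', 'R695K']
At Epsilon: gained ['W794T', 'R786K'] -> total ['D647L', 'E367L', 'R695K', 'R786K', 'W794T']

Answer: D647L,E367L,R695K,R786K,W794T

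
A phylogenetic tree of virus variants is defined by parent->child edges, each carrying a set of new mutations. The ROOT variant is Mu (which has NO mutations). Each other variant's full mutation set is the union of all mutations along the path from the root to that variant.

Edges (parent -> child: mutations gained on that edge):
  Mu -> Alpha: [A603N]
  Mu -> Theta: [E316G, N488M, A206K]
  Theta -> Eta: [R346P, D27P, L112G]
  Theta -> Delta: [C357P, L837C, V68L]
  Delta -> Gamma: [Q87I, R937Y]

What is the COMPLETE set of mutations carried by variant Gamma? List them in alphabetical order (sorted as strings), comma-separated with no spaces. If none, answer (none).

Answer: A206K,C357P,E316G,L837C,N488M,Q87I,R937Y,V68L

Derivation:
At Mu: gained [] -> total []
At Theta: gained ['E316G', 'N488M', 'A206K'] -> total ['A206K', 'E316G', 'N488M']
At Delta: gained ['C357P', 'L837C', 'V68L'] -> total ['A206K', 'C357P', 'E316G', 'L837C', 'N488M', 'V68L']
At Gamma: gained ['Q87I', 'R937Y'] -> total ['A206K', 'C357P', 'E316G', 'L837C', 'N488M', 'Q87I', 'R937Y', 'V68L']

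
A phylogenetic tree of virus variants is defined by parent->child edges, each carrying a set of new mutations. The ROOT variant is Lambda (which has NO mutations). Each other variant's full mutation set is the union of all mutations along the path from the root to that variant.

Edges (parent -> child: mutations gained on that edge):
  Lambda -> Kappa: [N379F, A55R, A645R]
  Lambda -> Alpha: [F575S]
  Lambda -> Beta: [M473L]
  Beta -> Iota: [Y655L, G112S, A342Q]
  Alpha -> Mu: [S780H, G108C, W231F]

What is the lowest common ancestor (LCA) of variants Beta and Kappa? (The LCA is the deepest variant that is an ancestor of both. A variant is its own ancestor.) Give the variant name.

Answer: Lambda

Derivation:
Path from root to Beta: Lambda -> Beta
  ancestors of Beta: {Lambda, Beta}
Path from root to Kappa: Lambda -> Kappa
  ancestors of Kappa: {Lambda, Kappa}
Common ancestors: {Lambda}
Walk up from Kappa: Kappa (not in ancestors of Beta), Lambda (in ancestors of Beta)
Deepest common ancestor (LCA) = Lambda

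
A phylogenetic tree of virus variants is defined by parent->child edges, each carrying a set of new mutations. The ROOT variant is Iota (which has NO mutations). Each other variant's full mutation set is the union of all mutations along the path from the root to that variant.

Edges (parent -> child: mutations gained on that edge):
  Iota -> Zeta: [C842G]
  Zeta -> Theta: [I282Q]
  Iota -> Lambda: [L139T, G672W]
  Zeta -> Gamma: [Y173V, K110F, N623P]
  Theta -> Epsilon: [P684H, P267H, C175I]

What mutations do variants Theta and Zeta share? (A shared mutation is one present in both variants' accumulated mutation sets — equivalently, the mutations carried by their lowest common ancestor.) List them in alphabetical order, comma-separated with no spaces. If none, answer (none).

Answer: C842G

Derivation:
Accumulating mutations along path to Theta:
  At Iota: gained [] -> total []
  At Zeta: gained ['C842G'] -> total ['C842G']
  At Theta: gained ['I282Q'] -> total ['C842G', 'I282Q']
Mutations(Theta) = ['C842G', 'I282Q']
Accumulating mutations along path to Zeta:
  At Iota: gained [] -> total []
  At Zeta: gained ['C842G'] -> total ['C842G']
Mutations(Zeta) = ['C842G']
Intersection: ['C842G', 'I282Q'] ∩ ['C842G'] = ['C842G']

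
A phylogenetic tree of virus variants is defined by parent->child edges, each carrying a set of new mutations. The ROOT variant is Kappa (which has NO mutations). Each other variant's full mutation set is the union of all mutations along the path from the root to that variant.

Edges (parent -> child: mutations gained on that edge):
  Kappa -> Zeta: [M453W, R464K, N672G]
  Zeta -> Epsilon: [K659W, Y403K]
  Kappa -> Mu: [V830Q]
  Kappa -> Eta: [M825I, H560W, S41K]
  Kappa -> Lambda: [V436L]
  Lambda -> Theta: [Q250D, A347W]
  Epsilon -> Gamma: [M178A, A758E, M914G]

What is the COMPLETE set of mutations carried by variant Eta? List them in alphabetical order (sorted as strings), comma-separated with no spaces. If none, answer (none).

Answer: H560W,M825I,S41K

Derivation:
At Kappa: gained [] -> total []
At Eta: gained ['M825I', 'H560W', 'S41K'] -> total ['H560W', 'M825I', 'S41K']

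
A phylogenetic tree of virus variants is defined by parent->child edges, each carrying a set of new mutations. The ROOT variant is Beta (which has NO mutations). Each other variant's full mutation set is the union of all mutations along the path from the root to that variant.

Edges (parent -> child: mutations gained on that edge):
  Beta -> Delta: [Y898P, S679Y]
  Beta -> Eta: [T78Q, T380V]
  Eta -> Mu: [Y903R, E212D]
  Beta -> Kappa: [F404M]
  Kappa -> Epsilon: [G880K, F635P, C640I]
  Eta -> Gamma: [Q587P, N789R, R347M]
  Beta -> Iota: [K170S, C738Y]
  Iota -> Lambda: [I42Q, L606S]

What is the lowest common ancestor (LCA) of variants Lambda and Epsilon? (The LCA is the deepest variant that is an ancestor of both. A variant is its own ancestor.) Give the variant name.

Path from root to Lambda: Beta -> Iota -> Lambda
  ancestors of Lambda: {Beta, Iota, Lambda}
Path from root to Epsilon: Beta -> Kappa -> Epsilon
  ancestors of Epsilon: {Beta, Kappa, Epsilon}
Common ancestors: {Beta}
Walk up from Epsilon: Epsilon (not in ancestors of Lambda), Kappa (not in ancestors of Lambda), Beta (in ancestors of Lambda)
Deepest common ancestor (LCA) = Beta

Answer: Beta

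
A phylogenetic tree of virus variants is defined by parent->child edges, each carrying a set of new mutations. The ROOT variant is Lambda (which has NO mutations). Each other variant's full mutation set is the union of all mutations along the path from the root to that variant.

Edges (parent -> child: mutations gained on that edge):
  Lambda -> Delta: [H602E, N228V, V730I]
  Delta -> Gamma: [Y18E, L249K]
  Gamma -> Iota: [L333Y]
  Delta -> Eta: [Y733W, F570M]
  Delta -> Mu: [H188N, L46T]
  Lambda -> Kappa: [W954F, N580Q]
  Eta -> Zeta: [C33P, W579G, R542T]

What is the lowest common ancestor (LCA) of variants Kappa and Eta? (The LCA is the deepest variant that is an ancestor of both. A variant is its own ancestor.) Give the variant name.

Answer: Lambda

Derivation:
Path from root to Kappa: Lambda -> Kappa
  ancestors of Kappa: {Lambda, Kappa}
Path from root to Eta: Lambda -> Delta -> Eta
  ancestors of Eta: {Lambda, Delta, Eta}
Common ancestors: {Lambda}
Walk up from Eta: Eta (not in ancestors of Kappa), Delta (not in ancestors of Kappa), Lambda (in ancestors of Kappa)
Deepest common ancestor (LCA) = Lambda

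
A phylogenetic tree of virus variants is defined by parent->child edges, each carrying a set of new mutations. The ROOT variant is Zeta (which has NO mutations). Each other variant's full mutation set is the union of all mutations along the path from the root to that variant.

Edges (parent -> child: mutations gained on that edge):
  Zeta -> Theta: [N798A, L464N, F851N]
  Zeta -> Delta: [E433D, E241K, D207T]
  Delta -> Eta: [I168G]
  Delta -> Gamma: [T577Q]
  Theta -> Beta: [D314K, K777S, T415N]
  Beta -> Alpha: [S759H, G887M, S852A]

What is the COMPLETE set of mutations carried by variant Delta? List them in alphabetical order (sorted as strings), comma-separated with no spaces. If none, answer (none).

At Zeta: gained [] -> total []
At Delta: gained ['E433D', 'E241K', 'D207T'] -> total ['D207T', 'E241K', 'E433D']

Answer: D207T,E241K,E433D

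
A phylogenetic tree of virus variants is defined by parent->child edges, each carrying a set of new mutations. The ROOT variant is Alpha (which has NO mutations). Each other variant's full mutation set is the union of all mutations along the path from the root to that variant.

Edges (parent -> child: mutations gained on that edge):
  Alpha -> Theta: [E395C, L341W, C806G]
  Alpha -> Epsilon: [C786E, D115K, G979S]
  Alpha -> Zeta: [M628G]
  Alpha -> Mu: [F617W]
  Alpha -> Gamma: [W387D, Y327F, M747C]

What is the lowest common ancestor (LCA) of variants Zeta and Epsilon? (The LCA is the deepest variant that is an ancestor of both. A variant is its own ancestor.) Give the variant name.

Answer: Alpha

Derivation:
Path from root to Zeta: Alpha -> Zeta
  ancestors of Zeta: {Alpha, Zeta}
Path from root to Epsilon: Alpha -> Epsilon
  ancestors of Epsilon: {Alpha, Epsilon}
Common ancestors: {Alpha}
Walk up from Epsilon: Epsilon (not in ancestors of Zeta), Alpha (in ancestors of Zeta)
Deepest common ancestor (LCA) = Alpha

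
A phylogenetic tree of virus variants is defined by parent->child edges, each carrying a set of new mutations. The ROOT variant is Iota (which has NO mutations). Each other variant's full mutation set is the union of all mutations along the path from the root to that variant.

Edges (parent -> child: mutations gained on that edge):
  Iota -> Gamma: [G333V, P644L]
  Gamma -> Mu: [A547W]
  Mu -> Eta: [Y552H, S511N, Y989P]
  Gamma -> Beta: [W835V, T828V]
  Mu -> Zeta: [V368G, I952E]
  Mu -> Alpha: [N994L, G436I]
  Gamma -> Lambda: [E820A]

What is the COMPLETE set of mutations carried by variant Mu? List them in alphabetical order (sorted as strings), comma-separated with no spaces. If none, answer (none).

At Iota: gained [] -> total []
At Gamma: gained ['G333V', 'P644L'] -> total ['G333V', 'P644L']
At Mu: gained ['A547W'] -> total ['A547W', 'G333V', 'P644L']

Answer: A547W,G333V,P644L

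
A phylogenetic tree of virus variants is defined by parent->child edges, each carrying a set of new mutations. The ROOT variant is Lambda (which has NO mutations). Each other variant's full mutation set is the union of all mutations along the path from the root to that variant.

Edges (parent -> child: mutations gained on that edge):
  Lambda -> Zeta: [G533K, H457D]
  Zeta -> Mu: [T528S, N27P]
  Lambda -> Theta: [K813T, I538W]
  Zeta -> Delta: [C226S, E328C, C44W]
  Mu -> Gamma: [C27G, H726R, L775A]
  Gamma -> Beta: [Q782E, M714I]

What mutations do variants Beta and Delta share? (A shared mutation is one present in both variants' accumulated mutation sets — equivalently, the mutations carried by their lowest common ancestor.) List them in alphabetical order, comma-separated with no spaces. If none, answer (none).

Accumulating mutations along path to Beta:
  At Lambda: gained [] -> total []
  At Zeta: gained ['G533K', 'H457D'] -> total ['G533K', 'H457D']
  At Mu: gained ['T528S', 'N27P'] -> total ['G533K', 'H457D', 'N27P', 'T528S']
  At Gamma: gained ['C27G', 'H726R', 'L775A'] -> total ['C27G', 'G533K', 'H457D', 'H726R', 'L775A', 'N27P', 'T528S']
  At Beta: gained ['Q782E', 'M714I'] -> total ['C27G', 'G533K', 'H457D', 'H726R', 'L775A', 'M714I', 'N27P', 'Q782E', 'T528S']
Mutations(Beta) = ['C27G', 'G533K', 'H457D', 'H726R', 'L775A', 'M714I', 'N27P', 'Q782E', 'T528S']
Accumulating mutations along path to Delta:
  At Lambda: gained [] -> total []
  At Zeta: gained ['G533K', 'H457D'] -> total ['G533K', 'H457D']
  At Delta: gained ['C226S', 'E328C', 'C44W'] -> total ['C226S', 'C44W', 'E328C', 'G533K', 'H457D']
Mutations(Delta) = ['C226S', 'C44W', 'E328C', 'G533K', 'H457D']
Intersection: ['C27G', 'G533K', 'H457D', 'H726R', 'L775A', 'M714I', 'N27P', 'Q782E', 'T528S'] ∩ ['C226S', 'C44W', 'E328C', 'G533K', 'H457D'] = ['G533K', 'H457D']

Answer: G533K,H457D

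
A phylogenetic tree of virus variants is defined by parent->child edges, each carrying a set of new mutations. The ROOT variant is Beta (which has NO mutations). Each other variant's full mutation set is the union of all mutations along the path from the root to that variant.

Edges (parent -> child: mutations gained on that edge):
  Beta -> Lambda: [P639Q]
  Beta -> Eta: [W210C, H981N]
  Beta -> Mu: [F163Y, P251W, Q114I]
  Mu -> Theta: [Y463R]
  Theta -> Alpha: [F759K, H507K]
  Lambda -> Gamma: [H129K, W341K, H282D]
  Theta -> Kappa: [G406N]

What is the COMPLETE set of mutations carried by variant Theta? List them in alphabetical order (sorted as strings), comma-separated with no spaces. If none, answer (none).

At Beta: gained [] -> total []
At Mu: gained ['F163Y', 'P251W', 'Q114I'] -> total ['F163Y', 'P251W', 'Q114I']
At Theta: gained ['Y463R'] -> total ['F163Y', 'P251W', 'Q114I', 'Y463R']

Answer: F163Y,P251W,Q114I,Y463R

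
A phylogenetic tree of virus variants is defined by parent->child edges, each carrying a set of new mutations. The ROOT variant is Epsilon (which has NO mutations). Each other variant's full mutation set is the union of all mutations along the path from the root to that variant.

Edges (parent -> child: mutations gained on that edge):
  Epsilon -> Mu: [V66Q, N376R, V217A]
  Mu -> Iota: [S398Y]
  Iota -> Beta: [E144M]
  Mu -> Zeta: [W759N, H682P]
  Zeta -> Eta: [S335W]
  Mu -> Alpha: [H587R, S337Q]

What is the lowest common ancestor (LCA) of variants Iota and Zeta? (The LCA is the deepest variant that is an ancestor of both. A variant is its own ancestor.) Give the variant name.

Path from root to Iota: Epsilon -> Mu -> Iota
  ancestors of Iota: {Epsilon, Mu, Iota}
Path from root to Zeta: Epsilon -> Mu -> Zeta
  ancestors of Zeta: {Epsilon, Mu, Zeta}
Common ancestors: {Epsilon, Mu}
Walk up from Zeta: Zeta (not in ancestors of Iota), Mu (in ancestors of Iota), Epsilon (in ancestors of Iota)
Deepest common ancestor (LCA) = Mu

Answer: Mu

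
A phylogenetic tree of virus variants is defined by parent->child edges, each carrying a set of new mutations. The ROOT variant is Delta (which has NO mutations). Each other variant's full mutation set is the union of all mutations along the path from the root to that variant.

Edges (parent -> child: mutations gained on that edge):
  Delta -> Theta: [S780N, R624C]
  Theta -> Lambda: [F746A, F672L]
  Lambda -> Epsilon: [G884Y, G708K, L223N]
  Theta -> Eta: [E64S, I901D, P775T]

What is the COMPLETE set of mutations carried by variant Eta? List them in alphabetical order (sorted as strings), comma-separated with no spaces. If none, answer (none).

At Delta: gained [] -> total []
At Theta: gained ['S780N', 'R624C'] -> total ['R624C', 'S780N']
At Eta: gained ['E64S', 'I901D', 'P775T'] -> total ['E64S', 'I901D', 'P775T', 'R624C', 'S780N']

Answer: E64S,I901D,P775T,R624C,S780N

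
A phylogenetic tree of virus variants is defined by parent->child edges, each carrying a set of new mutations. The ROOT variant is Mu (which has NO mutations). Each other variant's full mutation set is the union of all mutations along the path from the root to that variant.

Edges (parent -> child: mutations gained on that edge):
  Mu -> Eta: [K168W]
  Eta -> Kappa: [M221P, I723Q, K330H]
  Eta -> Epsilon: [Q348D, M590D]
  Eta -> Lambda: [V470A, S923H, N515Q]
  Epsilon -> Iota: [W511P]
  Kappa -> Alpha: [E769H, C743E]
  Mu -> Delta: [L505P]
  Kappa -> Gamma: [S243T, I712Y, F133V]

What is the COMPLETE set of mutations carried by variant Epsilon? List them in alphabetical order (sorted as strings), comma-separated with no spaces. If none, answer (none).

Answer: K168W,M590D,Q348D

Derivation:
At Mu: gained [] -> total []
At Eta: gained ['K168W'] -> total ['K168W']
At Epsilon: gained ['Q348D', 'M590D'] -> total ['K168W', 'M590D', 'Q348D']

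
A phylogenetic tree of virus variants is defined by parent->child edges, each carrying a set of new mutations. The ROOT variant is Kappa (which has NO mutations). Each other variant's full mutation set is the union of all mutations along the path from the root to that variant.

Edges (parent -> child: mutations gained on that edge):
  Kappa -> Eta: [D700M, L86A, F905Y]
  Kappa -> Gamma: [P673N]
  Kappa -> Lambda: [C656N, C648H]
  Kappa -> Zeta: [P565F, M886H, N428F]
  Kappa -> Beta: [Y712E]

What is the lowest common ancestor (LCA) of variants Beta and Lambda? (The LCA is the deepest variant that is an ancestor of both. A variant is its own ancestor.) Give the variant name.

Answer: Kappa

Derivation:
Path from root to Beta: Kappa -> Beta
  ancestors of Beta: {Kappa, Beta}
Path from root to Lambda: Kappa -> Lambda
  ancestors of Lambda: {Kappa, Lambda}
Common ancestors: {Kappa}
Walk up from Lambda: Lambda (not in ancestors of Beta), Kappa (in ancestors of Beta)
Deepest common ancestor (LCA) = Kappa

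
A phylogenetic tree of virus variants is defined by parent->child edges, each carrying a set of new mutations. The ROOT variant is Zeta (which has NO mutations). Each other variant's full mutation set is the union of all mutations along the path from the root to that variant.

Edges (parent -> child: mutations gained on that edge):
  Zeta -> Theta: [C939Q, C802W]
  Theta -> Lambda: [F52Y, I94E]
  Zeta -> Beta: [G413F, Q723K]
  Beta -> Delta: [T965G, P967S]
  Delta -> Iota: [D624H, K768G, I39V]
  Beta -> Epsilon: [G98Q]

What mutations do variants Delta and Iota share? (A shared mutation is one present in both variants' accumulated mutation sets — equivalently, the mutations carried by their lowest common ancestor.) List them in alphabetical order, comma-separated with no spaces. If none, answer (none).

Answer: G413F,P967S,Q723K,T965G

Derivation:
Accumulating mutations along path to Delta:
  At Zeta: gained [] -> total []
  At Beta: gained ['G413F', 'Q723K'] -> total ['G413F', 'Q723K']
  At Delta: gained ['T965G', 'P967S'] -> total ['G413F', 'P967S', 'Q723K', 'T965G']
Mutations(Delta) = ['G413F', 'P967S', 'Q723K', 'T965G']
Accumulating mutations along path to Iota:
  At Zeta: gained [] -> total []
  At Beta: gained ['G413F', 'Q723K'] -> total ['G413F', 'Q723K']
  At Delta: gained ['T965G', 'P967S'] -> total ['G413F', 'P967S', 'Q723K', 'T965G']
  At Iota: gained ['D624H', 'K768G', 'I39V'] -> total ['D624H', 'G413F', 'I39V', 'K768G', 'P967S', 'Q723K', 'T965G']
Mutations(Iota) = ['D624H', 'G413F', 'I39V', 'K768G', 'P967S', 'Q723K', 'T965G']
Intersection: ['G413F', 'P967S', 'Q723K', 'T965G'] ∩ ['D624H', 'G413F', 'I39V', 'K768G', 'P967S', 'Q723K', 'T965G'] = ['G413F', 'P967S', 'Q723K', 'T965G']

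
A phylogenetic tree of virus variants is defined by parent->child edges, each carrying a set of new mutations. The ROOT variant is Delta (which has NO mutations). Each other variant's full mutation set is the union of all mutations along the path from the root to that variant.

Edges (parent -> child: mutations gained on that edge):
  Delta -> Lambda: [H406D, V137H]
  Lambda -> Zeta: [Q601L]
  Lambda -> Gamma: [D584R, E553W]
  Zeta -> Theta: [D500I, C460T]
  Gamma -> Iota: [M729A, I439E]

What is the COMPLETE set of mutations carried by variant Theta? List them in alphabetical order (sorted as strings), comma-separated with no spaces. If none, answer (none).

Answer: C460T,D500I,H406D,Q601L,V137H

Derivation:
At Delta: gained [] -> total []
At Lambda: gained ['H406D', 'V137H'] -> total ['H406D', 'V137H']
At Zeta: gained ['Q601L'] -> total ['H406D', 'Q601L', 'V137H']
At Theta: gained ['D500I', 'C460T'] -> total ['C460T', 'D500I', 'H406D', 'Q601L', 'V137H']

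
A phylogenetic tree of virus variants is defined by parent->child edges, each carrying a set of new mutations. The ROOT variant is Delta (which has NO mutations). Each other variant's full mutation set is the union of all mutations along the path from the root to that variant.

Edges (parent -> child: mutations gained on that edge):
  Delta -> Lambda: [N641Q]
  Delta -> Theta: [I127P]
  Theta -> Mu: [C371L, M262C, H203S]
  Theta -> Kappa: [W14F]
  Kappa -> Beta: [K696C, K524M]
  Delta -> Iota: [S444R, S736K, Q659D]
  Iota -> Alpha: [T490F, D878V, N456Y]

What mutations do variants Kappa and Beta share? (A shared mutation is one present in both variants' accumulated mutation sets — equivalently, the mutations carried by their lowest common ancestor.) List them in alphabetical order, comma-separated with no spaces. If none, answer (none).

Accumulating mutations along path to Kappa:
  At Delta: gained [] -> total []
  At Theta: gained ['I127P'] -> total ['I127P']
  At Kappa: gained ['W14F'] -> total ['I127P', 'W14F']
Mutations(Kappa) = ['I127P', 'W14F']
Accumulating mutations along path to Beta:
  At Delta: gained [] -> total []
  At Theta: gained ['I127P'] -> total ['I127P']
  At Kappa: gained ['W14F'] -> total ['I127P', 'W14F']
  At Beta: gained ['K696C', 'K524M'] -> total ['I127P', 'K524M', 'K696C', 'W14F']
Mutations(Beta) = ['I127P', 'K524M', 'K696C', 'W14F']
Intersection: ['I127P', 'W14F'] ∩ ['I127P', 'K524M', 'K696C', 'W14F'] = ['I127P', 'W14F']

Answer: I127P,W14F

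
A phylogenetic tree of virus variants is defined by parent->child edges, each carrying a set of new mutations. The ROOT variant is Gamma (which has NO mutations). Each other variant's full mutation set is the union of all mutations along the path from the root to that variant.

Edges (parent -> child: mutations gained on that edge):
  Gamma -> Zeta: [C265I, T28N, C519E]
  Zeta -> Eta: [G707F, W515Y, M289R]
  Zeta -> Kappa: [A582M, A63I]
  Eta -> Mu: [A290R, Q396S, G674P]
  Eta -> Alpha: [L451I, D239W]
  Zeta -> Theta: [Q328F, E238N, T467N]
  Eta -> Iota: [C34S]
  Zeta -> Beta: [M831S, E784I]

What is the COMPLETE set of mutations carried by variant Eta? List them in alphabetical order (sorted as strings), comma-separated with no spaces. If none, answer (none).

At Gamma: gained [] -> total []
At Zeta: gained ['C265I', 'T28N', 'C519E'] -> total ['C265I', 'C519E', 'T28N']
At Eta: gained ['G707F', 'W515Y', 'M289R'] -> total ['C265I', 'C519E', 'G707F', 'M289R', 'T28N', 'W515Y']

Answer: C265I,C519E,G707F,M289R,T28N,W515Y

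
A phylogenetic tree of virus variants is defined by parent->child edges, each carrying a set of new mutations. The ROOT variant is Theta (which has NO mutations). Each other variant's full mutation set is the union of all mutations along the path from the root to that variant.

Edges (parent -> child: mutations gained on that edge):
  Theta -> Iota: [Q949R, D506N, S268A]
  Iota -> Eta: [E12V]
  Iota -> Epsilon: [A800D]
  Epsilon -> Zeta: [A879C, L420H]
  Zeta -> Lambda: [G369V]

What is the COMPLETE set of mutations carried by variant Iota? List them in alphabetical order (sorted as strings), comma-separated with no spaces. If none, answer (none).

At Theta: gained [] -> total []
At Iota: gained ['Q949R', 'D506N', 'S268A'] -> total ['D506N', 'Q949R', 'S268A']

Answer: D506N,Q949R,S268A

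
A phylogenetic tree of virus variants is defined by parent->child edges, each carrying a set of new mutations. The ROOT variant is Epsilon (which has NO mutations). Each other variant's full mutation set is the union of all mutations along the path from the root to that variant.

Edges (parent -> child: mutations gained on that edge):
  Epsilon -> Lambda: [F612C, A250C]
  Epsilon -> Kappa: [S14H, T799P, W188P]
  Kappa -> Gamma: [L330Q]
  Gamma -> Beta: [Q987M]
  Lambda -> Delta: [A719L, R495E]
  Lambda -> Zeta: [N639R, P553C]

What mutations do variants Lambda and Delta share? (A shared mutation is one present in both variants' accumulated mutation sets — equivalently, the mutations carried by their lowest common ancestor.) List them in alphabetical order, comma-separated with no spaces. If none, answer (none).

Answer: A250C,F612C

Derivation:
Accumulating mutations along path to Lambda:
  At Epsilon: gained [] -> total []
  At Lambda: gained ['F612C', 'A250C'] -> total ['A250C', 'F612C']
Mutations(Lambda) = ['A250C', 'F612C']
Accumulating mutations along path to Delta:
  At Epsilon: gained [] -> total []
  At Lambda: gained ['F612C', 'A250C'] -> total ['A250C', 'F612C']
  At Delta: gained ['A719L', 'R495E'] -> total ['A250C', 'A719L', 'F612C', 'R495E']
Mutations(Delta) = ['A250C', 'A719L', 'F612C', 'R495E']
Intersection: ['A250C', 'F612C'] ∩ ['A250C', 'A719L', 'F612C', 'R495E'] = ['A250C', 'F612C']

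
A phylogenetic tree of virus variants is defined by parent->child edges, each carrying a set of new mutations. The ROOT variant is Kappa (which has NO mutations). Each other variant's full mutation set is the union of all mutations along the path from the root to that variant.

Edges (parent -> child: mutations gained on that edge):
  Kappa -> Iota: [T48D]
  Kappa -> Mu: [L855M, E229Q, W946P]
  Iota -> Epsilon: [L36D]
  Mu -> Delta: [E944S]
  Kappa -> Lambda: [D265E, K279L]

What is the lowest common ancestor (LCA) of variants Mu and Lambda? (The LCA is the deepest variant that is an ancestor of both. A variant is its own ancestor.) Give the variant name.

Path from root to Mu: Kappa -> Mu
  ancestors of Mu: {Kappa, Mu}
Path from root to Lambda: Kappa -> Lambda
  ancestors of Lambda: {Kappa, Lambda}
Common ancestors: {Kappa}
Walk up from Lambda: Lambda (not in ancestors of Mu), Kappa (in ancestors of Mu)
Deepest common ancestor (LCA) = Kappa

Answer: Kappa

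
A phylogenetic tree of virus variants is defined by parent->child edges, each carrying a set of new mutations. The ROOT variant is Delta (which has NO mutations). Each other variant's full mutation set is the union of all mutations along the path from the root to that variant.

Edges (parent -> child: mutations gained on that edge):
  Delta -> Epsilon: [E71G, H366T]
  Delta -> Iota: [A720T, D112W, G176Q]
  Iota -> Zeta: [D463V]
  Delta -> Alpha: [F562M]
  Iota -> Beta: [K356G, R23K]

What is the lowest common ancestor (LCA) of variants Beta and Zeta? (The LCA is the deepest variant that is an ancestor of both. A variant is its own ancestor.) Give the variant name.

Path from root to Beta: Delta -> Iota -> Beta
  ancestors of Beta: {Delta, Iota, Beta}
Path from root to Zeta: Delta -> Iota -> Zeta
  ancestors of Zeta: {Delta, Iota, Zeta}
Common ancestors: {Delta, Iota}
Walk up from Zeta: Zeta (not in ancestors of Beta), Iota (in ancestors of Beta), Delta (in ancestors of Beta)
Deepest common ancestor (LCA) = Iota

Answer: Iota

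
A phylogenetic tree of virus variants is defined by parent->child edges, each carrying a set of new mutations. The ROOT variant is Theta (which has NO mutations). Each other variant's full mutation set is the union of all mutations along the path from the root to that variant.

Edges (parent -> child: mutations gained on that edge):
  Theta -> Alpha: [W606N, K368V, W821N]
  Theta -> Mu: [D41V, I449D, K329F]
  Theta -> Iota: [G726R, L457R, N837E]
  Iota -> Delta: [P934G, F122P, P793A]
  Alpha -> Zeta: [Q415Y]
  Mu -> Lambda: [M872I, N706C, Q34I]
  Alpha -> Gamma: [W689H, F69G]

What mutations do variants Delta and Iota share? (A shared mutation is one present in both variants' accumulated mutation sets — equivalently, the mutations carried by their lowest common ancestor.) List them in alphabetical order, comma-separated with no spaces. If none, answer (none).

Accumulating mutations along path to Delta:
  At Theta: gained [] -> total []
  At Iota: gained ['G726R', 'L457R', 'N837E'] -> total ['G726R', 'L457R', 'N837E']
  At Delta: gained ['P934G', 'F122P', 'P793A'] -> total ['F122P', 'G726R', 'L457R', 'N837E', 'P793A', 'P934G']
Mutations(Delta) = ['F122P', 'G726R', 'L457R', 'N837E', 'P793A', 'P934G']
Accumulating mutations along path to Iota:
  At Theta: gained [] -> total []
  At Iota: gained ['G726R', 'L457R', 'N837E'] -> total ['G726R', 'L457R', 'N837E']
Mutations(Iota) = ['G726R', 'L457R', 'N837E']
Intersection: ['F122P', 'G726R', 'L457R', 'N837E', 'P793A', 'P934G'] ∩ ['G726R', 'L457R', 'N837E'] = ['G726R', 'L457R', 'N837E']

Answer: G726R,L457R,N837E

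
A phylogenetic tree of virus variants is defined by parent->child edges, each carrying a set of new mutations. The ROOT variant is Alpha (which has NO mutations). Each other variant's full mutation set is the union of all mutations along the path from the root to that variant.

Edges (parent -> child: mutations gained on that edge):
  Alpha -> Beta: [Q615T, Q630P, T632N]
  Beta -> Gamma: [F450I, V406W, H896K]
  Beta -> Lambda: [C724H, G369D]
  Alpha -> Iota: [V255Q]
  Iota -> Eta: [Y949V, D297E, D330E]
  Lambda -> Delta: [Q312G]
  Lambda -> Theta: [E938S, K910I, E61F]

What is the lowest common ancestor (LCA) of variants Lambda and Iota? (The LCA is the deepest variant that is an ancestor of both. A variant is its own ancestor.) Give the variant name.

Answer: Alpha

Derivation:
Path from root to Lambda: Alpha -> Beta -> Lambda
  ancestors of Lambda: {Alpha, Beta, Lambda}
Path from root to Iota: Alpha -> Iota
  ancestors of Iota: {Alpha, Iota}
Common ancestors: {Alpha}
Walk up from Iota: Iota (not in ancestors of Lambda), Alpha (in ancestors of Lambda)
Deepest common ancestor (LCA) = Alpha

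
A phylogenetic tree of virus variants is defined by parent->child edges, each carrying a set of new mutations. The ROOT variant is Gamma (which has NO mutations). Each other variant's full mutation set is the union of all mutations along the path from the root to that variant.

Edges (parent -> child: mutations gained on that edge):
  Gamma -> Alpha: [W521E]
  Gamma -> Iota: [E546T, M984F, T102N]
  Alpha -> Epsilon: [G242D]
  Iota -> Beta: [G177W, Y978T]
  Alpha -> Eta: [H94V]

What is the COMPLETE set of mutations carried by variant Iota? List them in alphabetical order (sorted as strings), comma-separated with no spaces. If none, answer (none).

At Gamma: gained [] -> total []
At Iota: gained ['E546T', 'M984F', 'T102N'] -> total ['E546T', 'M984F', 'T102N']

Answer: E546T,M984F,T102N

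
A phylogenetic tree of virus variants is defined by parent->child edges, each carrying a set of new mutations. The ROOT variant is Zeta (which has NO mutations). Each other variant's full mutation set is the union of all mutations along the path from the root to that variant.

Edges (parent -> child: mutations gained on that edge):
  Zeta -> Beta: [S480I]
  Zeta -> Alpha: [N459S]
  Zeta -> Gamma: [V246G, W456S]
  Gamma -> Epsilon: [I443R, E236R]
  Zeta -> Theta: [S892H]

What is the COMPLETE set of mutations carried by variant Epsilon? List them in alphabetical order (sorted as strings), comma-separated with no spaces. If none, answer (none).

Answer: E236R,I443R,V246G,W456S

Derivation:
At Zeta: gained [] -> total []
At Gamma: gained ['V246G', 'W456S'] -> total ['V246G', 'W456S']
At Epsilon: gained ['I443R', 'E236R'] -> total ['E236R', 'I443R', 'V246G', 'W456S']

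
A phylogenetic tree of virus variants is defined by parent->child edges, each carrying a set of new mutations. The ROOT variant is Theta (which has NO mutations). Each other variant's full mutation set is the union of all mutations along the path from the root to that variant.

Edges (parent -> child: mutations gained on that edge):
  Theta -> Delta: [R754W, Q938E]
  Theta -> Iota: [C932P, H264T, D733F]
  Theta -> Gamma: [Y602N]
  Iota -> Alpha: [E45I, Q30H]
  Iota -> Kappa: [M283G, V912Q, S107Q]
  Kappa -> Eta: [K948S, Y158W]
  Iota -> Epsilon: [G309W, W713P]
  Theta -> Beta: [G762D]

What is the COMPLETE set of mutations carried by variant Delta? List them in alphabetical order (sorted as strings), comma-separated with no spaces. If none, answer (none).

Answer: Q938E,R754W

Derivation:
At Theta: gained [] -> total []
At Delta: gained ['R754W', 'Q938E'] -> total ['Q938E', 'R754W']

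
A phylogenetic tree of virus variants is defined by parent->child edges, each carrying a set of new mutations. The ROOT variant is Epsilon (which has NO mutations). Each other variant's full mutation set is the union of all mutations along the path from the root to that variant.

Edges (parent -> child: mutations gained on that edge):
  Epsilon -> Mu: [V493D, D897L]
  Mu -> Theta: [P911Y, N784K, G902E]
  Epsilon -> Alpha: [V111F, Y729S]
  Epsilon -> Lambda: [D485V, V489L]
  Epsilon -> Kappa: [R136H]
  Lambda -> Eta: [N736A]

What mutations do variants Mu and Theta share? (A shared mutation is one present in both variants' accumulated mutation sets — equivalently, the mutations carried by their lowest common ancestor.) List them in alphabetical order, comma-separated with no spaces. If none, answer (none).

Answer: D897L,V493D

Derivation:
Accumulating mutations along path to Mu:
  At Epsilon: gained [] -> total []
  At Mu: gained ['V493D', 'D897L'] -> total ['D897L', 'V493D']
Mutations(Mu) = ['D897L', 'V493D']
Accumulating mutations along path to Theta:
  At Epsilon: gained [] -> total []
  At Mu: gained ['V493D', 'D897L'] -> total ['D897L', 'V493D']
  At Theta: gained ['P911Y', 'N784K', 'G902E'] -> total ['D897L', 'G902E', 'N784K', 'P911Y', 'V493D']
Mutations(Theta) = ['D897L', 'G902E', 'N784K', 'P911Y', 'V493D']
Intersection: ['D897L', 'V493D'] ∩ ['D897L', 'G902E', 'N784K', 'P911Y', 'V493D'] = ['D897L', 'V493D']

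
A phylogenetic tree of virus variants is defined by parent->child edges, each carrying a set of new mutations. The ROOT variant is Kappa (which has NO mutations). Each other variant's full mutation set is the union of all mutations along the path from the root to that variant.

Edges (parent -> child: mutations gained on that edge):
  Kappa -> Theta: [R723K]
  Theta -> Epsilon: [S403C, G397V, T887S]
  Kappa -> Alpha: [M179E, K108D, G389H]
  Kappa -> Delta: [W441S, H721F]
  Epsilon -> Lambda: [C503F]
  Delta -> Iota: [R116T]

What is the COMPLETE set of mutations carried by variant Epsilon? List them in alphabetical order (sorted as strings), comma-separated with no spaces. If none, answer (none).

At Kappa: gained [] -> total []
At Theta: gained ['R723K'] -> total ['R723K']
At Epsilon: gained ['S403C', 'G397V', 'T887S'] -> total ['G397V', 'R723K', 'S403C', 'T887S']

Answer: G397V,R723K,S403C,T887S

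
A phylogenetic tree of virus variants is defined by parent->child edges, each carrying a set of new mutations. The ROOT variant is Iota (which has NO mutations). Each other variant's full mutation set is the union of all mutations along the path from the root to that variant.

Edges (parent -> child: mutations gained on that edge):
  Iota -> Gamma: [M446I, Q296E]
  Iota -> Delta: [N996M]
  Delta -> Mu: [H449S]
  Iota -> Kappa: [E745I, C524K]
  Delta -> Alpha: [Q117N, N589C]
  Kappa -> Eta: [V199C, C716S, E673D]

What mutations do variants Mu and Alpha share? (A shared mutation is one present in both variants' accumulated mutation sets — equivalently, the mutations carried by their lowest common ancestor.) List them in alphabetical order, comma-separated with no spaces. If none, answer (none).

Accumulating mutations along path to Mu:
  At Iota: gained [] -> total []
  At Delta: gained ['N996M'] -> total ['N996M']
  At Mu: gained ['H449S'] -> total ['H449S', 'N996M']
Mutations(Mu) = ['H449S', 'N996M']
Accumulating mutations along path to Alpha:
  At Iota: gained [] -> total []
  At Delta: gained ['N996M'] -> total ['N996M']
  At Alpha: gained ['Q117N', 'N589C'] -> total ['N589C', 'N996M', 'Q117N']
Mutations(Alpha) = ['N589C', 'N996M', 'Q117N']
Intersection: ['H449S', 'N996M'] ∩ ['N589C', 'N996M', 'Q117N'] = ['N996M']

Answer: N996M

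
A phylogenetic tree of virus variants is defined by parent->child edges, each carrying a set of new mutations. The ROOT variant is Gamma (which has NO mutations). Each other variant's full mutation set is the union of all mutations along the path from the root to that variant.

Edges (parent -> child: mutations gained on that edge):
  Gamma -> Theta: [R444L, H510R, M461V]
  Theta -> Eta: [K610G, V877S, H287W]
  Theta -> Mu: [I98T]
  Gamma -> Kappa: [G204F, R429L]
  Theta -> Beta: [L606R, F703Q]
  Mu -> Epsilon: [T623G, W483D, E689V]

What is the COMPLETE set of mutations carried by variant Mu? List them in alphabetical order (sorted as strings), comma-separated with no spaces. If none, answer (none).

Answer: H510R,I98T,M461V,R444L

Derivation:
At Gamma: gained [] -> total []
At Theta: gained ['R444L', 'H510R', 'M461V'] -> total ['H510R', 'M461V', 'R444L']
At Mu: gained ['I98T'] -> total ['H510R', 'I98T', 'M461V', 'R444L']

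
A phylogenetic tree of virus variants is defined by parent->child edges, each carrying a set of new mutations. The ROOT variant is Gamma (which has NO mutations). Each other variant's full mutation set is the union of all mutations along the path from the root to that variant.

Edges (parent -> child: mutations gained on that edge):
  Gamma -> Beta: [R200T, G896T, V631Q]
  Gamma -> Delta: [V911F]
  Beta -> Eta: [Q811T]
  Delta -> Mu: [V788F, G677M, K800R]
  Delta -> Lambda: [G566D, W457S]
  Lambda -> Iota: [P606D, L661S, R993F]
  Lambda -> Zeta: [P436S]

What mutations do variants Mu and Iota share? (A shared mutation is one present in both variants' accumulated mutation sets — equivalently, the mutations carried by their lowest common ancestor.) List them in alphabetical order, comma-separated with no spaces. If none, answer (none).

Accumulating mutations along path to Mu:
  At Gamma: gained [] -> total []
  At Delta: gained ['V911F'] -> total ['V911F']
  At Mu: gained ['V788F', 'G677M', 'K800R'] -> total ['G677M', 'K800R', 'V788F', 'V911F']
Mutations(Mu) = ['G677M', 'K800R', 'V788F', 'V911F']
Accumulating mutations along path to Iota:
  At Gamma: gained [] -> total []
  At Delta: gained ['V911F'] -> total ['V911F']
  At Lambda: gained ['G566D', 'W457S'] -> total ['G566D', 'V911F', 'W457S']
  At Iota: gained ['P606D', 'L661S', 'R993F'] -> total ['G566D', 'L661S', 'P606D', 'R993F', 'V911F', 'W457S']
Mutations(Iota) = ['G566D', 'L661S', 'P606D', 'R993F', 'V911F', 'W457S']
Intersection: ['G677M', 'K800R', 'V788F', 'V911F'] ∩ ['G566D', 'L661S', 'P606D', 'R993F', 'V911F', 'W457S'] = ['V911F']

Answer: V911F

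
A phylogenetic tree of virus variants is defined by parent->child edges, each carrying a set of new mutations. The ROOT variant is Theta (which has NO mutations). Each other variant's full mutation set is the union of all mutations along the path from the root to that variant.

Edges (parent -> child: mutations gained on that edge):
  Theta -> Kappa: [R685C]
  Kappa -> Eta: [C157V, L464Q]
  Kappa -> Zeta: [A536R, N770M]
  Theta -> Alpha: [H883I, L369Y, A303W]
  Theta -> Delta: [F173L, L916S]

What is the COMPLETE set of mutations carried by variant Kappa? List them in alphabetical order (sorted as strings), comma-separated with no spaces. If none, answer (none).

At Theta: gained [] -> total []
At Kappa: gained ['R685C'] -> total ['R685C']

Answer: R685C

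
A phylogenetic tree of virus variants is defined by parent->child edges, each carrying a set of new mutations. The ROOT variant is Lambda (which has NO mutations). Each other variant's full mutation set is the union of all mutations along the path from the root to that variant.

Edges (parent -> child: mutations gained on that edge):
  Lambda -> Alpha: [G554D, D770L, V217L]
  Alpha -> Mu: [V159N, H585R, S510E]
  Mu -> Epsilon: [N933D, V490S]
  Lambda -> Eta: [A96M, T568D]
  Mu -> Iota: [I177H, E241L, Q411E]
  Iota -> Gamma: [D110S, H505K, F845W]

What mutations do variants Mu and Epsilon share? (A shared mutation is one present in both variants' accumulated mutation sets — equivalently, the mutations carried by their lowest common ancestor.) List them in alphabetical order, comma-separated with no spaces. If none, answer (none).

Answer: D770L,G554D,H585R,S510E,V159N,V217L

Derivation:
Accumulating mutations along path to Mu:
  At Lambda: gained [] -> total []
  At Alpha: gained ['G554D', 'D770L', 'V217L'] -> total ['D770L', 'G554D', 'V217L']
  At Mu: gained ['V159N', 'H585R', 'S510E'] -> total ['D770L', 'G554D', 'H585R', 'S510E', 'V159N', 'V217L']
Mutations(Mu) = ['D770L', 'G554D', 'H585R', 'S510E', 'V159N', 'V217L']
Accumulating mutations along path to Epsilon:
  At Lambda: gained [] -> total []
  At Alpha: gained ['G554D', 'D770L', 'V217L'] -> total ['D770L', 'G554D', 'V217L']
  At Mu: gained ['V159N', 'H585R', 'S510E'] -> total ['D770L', 'G554D', 'H585R', 'S510E', 'V159N', 'V217L']
  At Epsilon: gained ['N933D', 'V490S'] -> total ['D770L', 'G554D', 'H585R', 'N933D', 'S510E', 'V159N', 'V217L', 'V490S']
Mutations(Epsilon) = ['D770L', 'G554D', 'H585R', 'N933D', 'S510E', 'V159N', 'V217L', 'V490S']
Intersection: ['D770L', 'G554D', 'H585R', 'S510E', 'V159N', 'V217L'] ∩ ['D770L', 'G554D', 'H585R', 'N933D', 'S510E', 'V159N', 'V217L', 'V490S'] = ['D770L', 'G554D', 'H585R', 'S510E', 'V159N', 'V217L']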